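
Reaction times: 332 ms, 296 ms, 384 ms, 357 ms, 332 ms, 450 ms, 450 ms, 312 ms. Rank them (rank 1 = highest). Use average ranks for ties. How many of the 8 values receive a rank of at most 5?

Sorted (descending): 450, 450, 384, 357, 332, 332, 312, 296
The 2 values of 450 occupy positions 1–2 → average rank (1+2)/2 = 1.5.
The 2 values of 332 occupy positions 5–6 → average rank (5+6)/2 = 5.5.
Ranks ≤ 5: {1.5, 1.5, 3, 4} → 4 values.

4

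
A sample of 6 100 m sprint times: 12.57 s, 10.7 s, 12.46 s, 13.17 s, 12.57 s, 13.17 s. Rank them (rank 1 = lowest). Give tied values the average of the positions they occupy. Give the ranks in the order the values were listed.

Sorted (ascending): 10.7, 12.46, 12.57, 12.57, 13.17, 13.17
The 2 values of 12.57 occupy positions 3–4 → average rank (3+4)/2 = 3.5.
The 2 values of 13.17 occupy positions 5–6 → average rank (5+6)/2 = 5.5.

3.5, 1, 2, 5.5, 3.5, 5.5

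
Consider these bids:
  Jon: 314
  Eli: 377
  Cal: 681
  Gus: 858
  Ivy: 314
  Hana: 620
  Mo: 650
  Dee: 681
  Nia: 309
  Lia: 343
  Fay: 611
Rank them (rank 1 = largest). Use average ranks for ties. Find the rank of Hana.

Sorted (descending): 858, 681, 681, 650, 620, 611, 377, 343, 314, 314, 309
The 2 values of 681 occupy positions 2–3 → average rank (2+3)/2 = 2.5.
The 2 values of 314 occupy positions 9–10 → average rank (9+10)/2 = 9.5.
Hana has value 620 → rank 5.

5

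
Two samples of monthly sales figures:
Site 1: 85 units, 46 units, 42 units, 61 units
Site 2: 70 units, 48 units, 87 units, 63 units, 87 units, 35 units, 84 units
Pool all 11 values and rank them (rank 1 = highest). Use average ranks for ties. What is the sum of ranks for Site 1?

Sorted (descending): 87, 87, 85, 84, 70, 63, 61, 48, 46, 42, 35
The 2 values of 87 occupy positions 1–2 → average rank (1+2)/2 = 1.5.
Site 1 values → pooled ranks: 85→3, 46→9, 42→10, 61→7
Rank sum = 3 + 9 + 10 + 7 = 29

29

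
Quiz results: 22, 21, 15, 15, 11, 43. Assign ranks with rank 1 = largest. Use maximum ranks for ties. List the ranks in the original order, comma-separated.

2, 3, 5, 5, 6, 1

Sorted (descending): 43, 22, 21, 15, 15, 11
The 2 values of 15 occupy positions 4–5 → each gets rank 5.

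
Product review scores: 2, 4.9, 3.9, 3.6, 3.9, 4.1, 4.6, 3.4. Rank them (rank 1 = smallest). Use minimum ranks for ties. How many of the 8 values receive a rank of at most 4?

Sorted (ascending): 2, 3.4, 3.6, 3.9, 3.9, 4.1, 4.6, 4.9
The 2 values of 3.9 occupy positions 4–5 → each gets rank 4.
Ranks ≤ 4: {1, 2, 3, 4, 4} → 5 values.

5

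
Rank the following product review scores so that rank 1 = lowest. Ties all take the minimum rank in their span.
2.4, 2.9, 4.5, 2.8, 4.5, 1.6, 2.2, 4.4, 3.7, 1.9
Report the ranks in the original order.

Sorted (ascending): 1.6, 1.9, 2.2, 2.4, 2.8, 2.9, 3.7, 4.4, 4.5, 4.5
The 2 values of 4.5 occupy positions 9–10 → each gets rank 9.

4, 6, 9, 5, 9, 1, 3, 8, 7, 2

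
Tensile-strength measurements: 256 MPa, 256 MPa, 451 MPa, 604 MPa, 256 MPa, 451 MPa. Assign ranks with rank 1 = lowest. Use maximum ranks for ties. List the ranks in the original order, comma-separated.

3, 3, 5, 6, 3, 5

Sorted (ascending): 256, 256, 256, 451, 451, 604
The 3 values of 256 occupy positions 1–3 → each gets rank 3.
The 2 values of 451 occupy positions 4–5 → each gets rank 5.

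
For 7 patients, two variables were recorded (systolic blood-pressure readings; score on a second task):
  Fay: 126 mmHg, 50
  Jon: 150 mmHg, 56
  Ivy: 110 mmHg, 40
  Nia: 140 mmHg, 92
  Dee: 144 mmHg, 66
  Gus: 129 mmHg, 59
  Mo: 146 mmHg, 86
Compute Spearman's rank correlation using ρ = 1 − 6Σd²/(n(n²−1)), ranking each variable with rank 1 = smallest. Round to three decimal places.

Ranks of variable 1: 2, 7, 1, 4, 5, 3, 6
Ranks of variable 2: 2, 3, 1, 7, 5, 4, 6
d = r₁ − r₂: 0, 4, 0, -3, 0, -1, 0
d²: 0, 16, 0, 9, 0, 1, 0; Σd² = 26
ρ = 1 − 6·26/(7·48) = 1 − 156/336 = 0.536

0.536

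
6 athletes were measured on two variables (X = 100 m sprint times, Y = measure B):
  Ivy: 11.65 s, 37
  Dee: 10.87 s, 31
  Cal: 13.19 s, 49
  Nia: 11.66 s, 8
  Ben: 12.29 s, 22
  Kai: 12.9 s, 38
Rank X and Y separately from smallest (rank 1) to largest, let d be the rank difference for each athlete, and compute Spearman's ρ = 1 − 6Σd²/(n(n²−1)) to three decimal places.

Ranks of variable 1: 2, 1, 6, 3, 4, 5
Ranks of variable 2: 4, 3, 6, 1, 2, 5
d = r₁ − r₂: -2, -2, 0, 2, 2, 0
d²: 4, 4, 0, 4, 4, 0; Σd² = 16
ρ = 1 − 6·16/(6·35) = 1 − 96/210 = 0.543

0.543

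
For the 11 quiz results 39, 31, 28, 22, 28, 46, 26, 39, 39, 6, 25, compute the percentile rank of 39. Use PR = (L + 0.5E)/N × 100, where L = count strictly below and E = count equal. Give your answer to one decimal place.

77.3

N = 11.
Strictly below 39: 7. Equal to 39: 3.
PR = (7 + 0.5·3)/11 × 100 = 77.3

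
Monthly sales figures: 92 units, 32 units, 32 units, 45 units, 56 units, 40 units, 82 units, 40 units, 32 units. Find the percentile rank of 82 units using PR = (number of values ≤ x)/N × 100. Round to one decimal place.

88.9

N = 9.
Strictly below 82: 7. Equal to 82: 1.
PR = 8/9 × 100 = 88.9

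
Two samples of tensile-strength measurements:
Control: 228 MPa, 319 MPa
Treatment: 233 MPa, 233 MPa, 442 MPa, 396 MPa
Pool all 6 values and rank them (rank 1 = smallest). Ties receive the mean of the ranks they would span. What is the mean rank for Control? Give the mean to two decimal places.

2.50

Sorted (ascending): 228, 233, 233, 319, 396, 442
The 2 values of 233 occupy positions 2–3 → average rank (2+3)/2 = 2.5.
Control values → pooled ranks: 228→1, 319→4
Mean rank = (1 + 4) / 2 = 2.50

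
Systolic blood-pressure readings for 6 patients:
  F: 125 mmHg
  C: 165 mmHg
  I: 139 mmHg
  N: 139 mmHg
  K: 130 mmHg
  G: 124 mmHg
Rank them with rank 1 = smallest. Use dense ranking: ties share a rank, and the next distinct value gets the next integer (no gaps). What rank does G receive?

1

Sorted (ascending): 124, 125, 130, 139, 139, 165
The 2 values of 139 share dense rank 4.
Remaining distinct values take the next consecutive integers.
G has value 124 mmHg → rank 1.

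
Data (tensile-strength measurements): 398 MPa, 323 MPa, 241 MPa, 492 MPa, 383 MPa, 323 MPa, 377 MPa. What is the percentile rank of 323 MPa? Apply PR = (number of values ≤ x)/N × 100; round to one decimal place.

42.9

N = 7.
Strictly below 323: 1. Equal to 323: 2.
PR = 3/7 × 100 = 42.9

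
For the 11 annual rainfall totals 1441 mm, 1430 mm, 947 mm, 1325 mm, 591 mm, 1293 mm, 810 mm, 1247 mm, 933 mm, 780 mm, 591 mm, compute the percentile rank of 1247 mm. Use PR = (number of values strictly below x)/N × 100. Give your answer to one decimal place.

54.5

N = 11.
Strictly below 1247: 6. Equal to 1247: 1.
PR = 6/11 × 100 = 54.5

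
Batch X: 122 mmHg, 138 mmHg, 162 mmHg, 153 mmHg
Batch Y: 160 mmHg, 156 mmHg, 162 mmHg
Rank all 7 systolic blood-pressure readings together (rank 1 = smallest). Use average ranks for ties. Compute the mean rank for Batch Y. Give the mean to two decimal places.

5.17

Sorted (ascending): 122, 138, 153, 156, 160, 162, 162
The 2 values of 162 occupy positions 6–7 → average rank (6+7)/2 = 6.5.
Batch Y values → pooled ranks: 160→5, 156→4, 162→6.5
Mean rank = (5 + 4 + 6.5) / 3 = 5.17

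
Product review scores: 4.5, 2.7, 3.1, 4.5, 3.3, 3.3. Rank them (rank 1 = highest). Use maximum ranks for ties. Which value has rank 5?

Sorted (descending): 4.5, 4.5, 3.3, 3.3, 3.1, 2.7
The 2 values of 4.5 occupy positions 1–2 → each gets rank 2.
The 2 values of 3.3 occupy positions 3–4 → each gets rank 4.
Rank 5 → value 3.1.

3.1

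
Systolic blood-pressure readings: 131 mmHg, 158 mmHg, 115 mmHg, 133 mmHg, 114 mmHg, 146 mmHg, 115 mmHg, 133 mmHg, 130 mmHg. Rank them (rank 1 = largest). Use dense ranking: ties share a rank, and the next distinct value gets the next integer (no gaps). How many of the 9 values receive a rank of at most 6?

8

Sorted (descending): 158, 146, 133, 133, 131, 130, 115, 115, 114
The 2 values of 133 share dense rank 3.
The 2 values of 115 share dense rank 6.
Remaining distinct values take the next consecutive integers.
Ranks ≤ 6: {1, 2, 3, 3, 4, 5, 6, 6} → 8 values.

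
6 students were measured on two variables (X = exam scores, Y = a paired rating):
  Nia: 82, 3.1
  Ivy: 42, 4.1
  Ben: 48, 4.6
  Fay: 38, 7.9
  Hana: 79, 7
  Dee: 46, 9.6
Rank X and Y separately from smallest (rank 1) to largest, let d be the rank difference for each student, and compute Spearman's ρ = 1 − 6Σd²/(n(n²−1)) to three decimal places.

Ranks of variable 1: 6, 2, 4, 1, 5, 3
Ranks of variable 2: 1, 2, 3, 5, 4, 6
d = r₁ − r₂: 5, 0, 1, -4, 1, -3
d²: 25, 0, 1, 16, 1, 9; Σd² = 52
ρ = 1 − 6·52/(6·35) = 1 − 312/210 = -0.486

-0.486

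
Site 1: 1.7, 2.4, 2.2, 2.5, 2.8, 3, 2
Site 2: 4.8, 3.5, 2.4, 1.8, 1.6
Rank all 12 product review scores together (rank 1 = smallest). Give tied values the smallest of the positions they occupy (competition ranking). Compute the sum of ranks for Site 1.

44

Sorted (ascending): 1.6, 1.7, 1.8, 2, 2.2, 2.4, 2.4, 2.5, 2.8, 3, 3.5, 4.8
The 2 values of 2.4 occupy positions 6–7 → each gets rank 6.
Site 1 values → pooled ranks: 1.7→2, 2.4→6, 2.2→5, 2.5→8, 2.8→9, 3→10, 2→4
Rank sum = 2 + 6 + 5 + 8 + 9 + 10 + 4 = 44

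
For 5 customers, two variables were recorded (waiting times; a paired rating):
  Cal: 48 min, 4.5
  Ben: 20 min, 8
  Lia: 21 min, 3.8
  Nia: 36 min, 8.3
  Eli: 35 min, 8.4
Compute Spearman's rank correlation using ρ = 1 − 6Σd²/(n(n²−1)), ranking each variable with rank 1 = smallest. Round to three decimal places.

0.100

Ranks of variable 1: 5, 1, 2, 4, 3
Ranks of variable 2: 2, 3, 1, 4, 5
d = r₁ − r₂: 3, -2, 1, 0, -2
d²: 9, 4, 1, 0, 4; Σd² = 18
ρ = 1 − 6·18/(5·24) = 1 − 108/120 = 0.100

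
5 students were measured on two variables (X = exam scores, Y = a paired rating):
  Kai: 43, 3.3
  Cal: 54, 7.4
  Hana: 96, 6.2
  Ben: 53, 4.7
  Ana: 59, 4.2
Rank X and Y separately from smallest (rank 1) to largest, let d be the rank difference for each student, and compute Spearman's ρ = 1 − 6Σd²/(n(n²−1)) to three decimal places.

Ranks of variable 1: 1, 3, 5, 2, 4
Ranks of variable 2: 1, 5, 4, 3, 2
d = r₁ − r₂: 0, -2, 1, -1, 2
d²: 0, 4, 1, 1, 4; Σd² = 10
ρ = 1 − 6·10/(5·24) = 1 − 60/120 = 0.500

0.500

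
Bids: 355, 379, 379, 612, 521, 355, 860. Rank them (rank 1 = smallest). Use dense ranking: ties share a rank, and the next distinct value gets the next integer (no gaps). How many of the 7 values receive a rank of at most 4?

Sorted (ascending): 355, 355, 379, 379, 521, 612, 860
The 2 values of 355 share dense rank 1.
The 2 values of 379 share dense rank 2.
Remaining distinct values take the next consecutive integers.
Ranks ≤ 4: {1, 1, 2, 2, 3, 4} → 6 values.

6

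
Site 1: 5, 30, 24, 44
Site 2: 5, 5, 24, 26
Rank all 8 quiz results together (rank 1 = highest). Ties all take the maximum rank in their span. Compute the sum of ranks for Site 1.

16

Sorted (descending): 44, 30, 26, 24, 24, 5, 5, 5
The 2 values of 24 occupy positions 4–5 → each gets rank 5.
The 3 values of 5 occupy positions 6–8 → each gets rank 8.
Site 1 values → pooled ranks: 5→8, 30→2, 24→5, 44→1
Rank sum = 8 + 2 + 5 + 1 = 16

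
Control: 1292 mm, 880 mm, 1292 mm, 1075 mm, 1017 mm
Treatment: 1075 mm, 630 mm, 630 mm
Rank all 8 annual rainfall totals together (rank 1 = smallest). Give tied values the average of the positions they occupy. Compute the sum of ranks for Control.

27.5

Sorted (ascending): 630, 630, 880, 1017, 1075, 1075, 1292, 1292
The 2 values of 630 occupy positions 1–2 → average rank (1+2)/2 = 1.5.
The 2 values of 1075 occupy positions 5–6 → average rank (5+6)/2 = 5.5.
The 2 values of 1292 occupy positions 7–8 → average rank (7+8)/2 = 7.5.
Control values → pooled ranks: 1292→7.5, 880→3, 1292→7.5, 1075→5.5, 1017→4
Rank sum = 7.5 + 3 + 7.5 + 5.5 + 4 = 27.5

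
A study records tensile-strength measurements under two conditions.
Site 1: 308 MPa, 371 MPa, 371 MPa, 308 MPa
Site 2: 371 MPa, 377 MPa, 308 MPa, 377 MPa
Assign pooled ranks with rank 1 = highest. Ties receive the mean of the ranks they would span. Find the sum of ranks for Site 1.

Sorted (descending): 377, 377, 371, 371, 371, 308, 308, 308
The 2 values of 377 occupy positions 1–2 → average rank (1+2)/2 = 1.5.
The 3 values of 371 occupy positions 3–5 → average rank 4.
The 3 values of 308 occupy positions 6–8 → average rank 7.
Site 1 values → pooled ranks: 308→7, 371→4, 371→4, 308→7
Rank sum = 7 + 4 + 4 + 7 = 22

22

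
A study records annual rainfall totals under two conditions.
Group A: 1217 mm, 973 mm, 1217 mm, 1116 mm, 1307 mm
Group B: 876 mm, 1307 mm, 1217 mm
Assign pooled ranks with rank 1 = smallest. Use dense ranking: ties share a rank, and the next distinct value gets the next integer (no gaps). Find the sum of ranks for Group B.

10

Sorted (ascending): 876, 973, 1116, 1217, 1217, 1217, 1307, 1307
The 3 values of 1217 share dense rank 4.
The 2 values of 1307 share dense rank 5.
Remaining distinct values take the next consecutive integers.
Group B values → pooled ranks: 876→1, 1307→5, 1217→4
Rank sum = 1 + 5 + 4 = 10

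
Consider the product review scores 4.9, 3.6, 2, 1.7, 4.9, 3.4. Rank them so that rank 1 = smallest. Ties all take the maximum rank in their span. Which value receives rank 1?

Sorted (ascending): 1.7, 2, 3.4, 3.6, 4.9, 4.9
The 2 values of 4.9 occupy positions 5–6 → each gets rank 6.
Rank 1 → value 1.7.

1.7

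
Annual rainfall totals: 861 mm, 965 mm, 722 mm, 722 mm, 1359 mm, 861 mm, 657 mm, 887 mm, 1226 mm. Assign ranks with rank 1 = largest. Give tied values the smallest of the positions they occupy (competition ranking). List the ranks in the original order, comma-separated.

Sorted (descending): 1359, 1226, 965, 887, 861, 861, 722, 722, 657
The 2 values of 861 occupy positions 5–6 → each gets rank 5.
The 2 values of 722 occupy positions 7–8 → each gets rank 7.

5, 3, 7, 7, 1, 5, 9, 4, 2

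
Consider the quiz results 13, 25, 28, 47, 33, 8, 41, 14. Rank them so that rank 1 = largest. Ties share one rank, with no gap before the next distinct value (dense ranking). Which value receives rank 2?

41

Sorted (descending): 47, 41, 33, 28, 25, 14, 13, 8
No ties — each value takes its position as its rank.
Rank 2 → value 41.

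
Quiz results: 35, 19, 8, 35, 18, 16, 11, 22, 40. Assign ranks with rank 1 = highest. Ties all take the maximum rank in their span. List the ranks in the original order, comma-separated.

Sorted (descending): 40, 35, 35, 22, 19, 18, 16, 11, 8
The 2 values of 35 occupy positions 2–3 → each gets rank 3.

3, 5, 9, 3, 6, 7, 8, 4, 1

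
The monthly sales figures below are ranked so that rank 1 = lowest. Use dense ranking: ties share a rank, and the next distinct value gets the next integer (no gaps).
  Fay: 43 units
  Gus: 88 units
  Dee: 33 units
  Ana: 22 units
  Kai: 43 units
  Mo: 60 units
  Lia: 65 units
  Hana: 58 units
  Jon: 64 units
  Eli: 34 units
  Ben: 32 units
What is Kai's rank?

5

Sorted (ascending): 22, 32, 33, 34, 43, 43, 58, 60, 64, 65, 88
The 2 values of 43 share dense rank 5.
Remaining distinct values take the next consecutive integers.
Kai has value 43 units → rank 5.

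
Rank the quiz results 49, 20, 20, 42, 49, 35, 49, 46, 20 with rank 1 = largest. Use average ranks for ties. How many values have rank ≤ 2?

3

Sorted (descending): 49, 49, 49, 46, 42, 35, 20, 20, 20
The 3 values of 49 occupy positions 1–3 → average rank 2.
The 3 values of 20 occupy positions 7–9 → average rank 8.
Ranks ≤ 2: {2, 2, 2} → 3 values.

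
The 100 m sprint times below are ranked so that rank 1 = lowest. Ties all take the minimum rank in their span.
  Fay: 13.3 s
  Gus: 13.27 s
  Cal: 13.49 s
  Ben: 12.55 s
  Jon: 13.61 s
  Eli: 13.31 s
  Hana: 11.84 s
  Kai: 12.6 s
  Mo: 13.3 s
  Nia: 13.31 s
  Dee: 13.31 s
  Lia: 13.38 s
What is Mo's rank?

Sorted (ascending): 11.84, 12.55, 12.6, 13.27, 13.3, 13.3, 13.31, 13.31, 13.31, 13.38, 13.49, 13.61
The 2 values of 13.3 occupy positions 5–6 → each gets rank 5.
The 3 values of 13.31 occupy positions 7–9 → each gets rank 7.
Mo has value 13.3 s → rank 5.

5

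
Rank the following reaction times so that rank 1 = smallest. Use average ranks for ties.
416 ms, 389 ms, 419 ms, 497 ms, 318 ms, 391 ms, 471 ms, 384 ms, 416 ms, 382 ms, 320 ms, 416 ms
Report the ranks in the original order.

8, 5, 10, 12, 1, 6, 11, 4, 8, 3, 2, 8

Sorted (ascending): 318, 320, 382, 384, 389, 391, 416, 416, 416, 419, 471, 497
The 3 values of 416 occupy positions 7–9 → average rank 8.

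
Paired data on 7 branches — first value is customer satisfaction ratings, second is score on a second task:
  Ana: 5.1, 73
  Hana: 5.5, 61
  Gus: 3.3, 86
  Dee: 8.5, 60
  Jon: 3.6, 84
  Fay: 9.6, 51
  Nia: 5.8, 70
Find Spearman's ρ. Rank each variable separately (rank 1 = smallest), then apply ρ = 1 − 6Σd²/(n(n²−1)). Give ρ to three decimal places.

Ranks of variable 1: 3, 4, 1, 6, 2, 7, 5
Ranks of variable 2: 5, 3, 7, 2, 6, 1, 4
d = r₁ − r₂: -2, 1, -6, 4, -4, 6, 1
d²: 4, 1, 36, 16, 16, 36, 1; Σd² = 110
ρ = 1 − 6·110/(7·48) = 1 − 660/336 = -0.964

-0.964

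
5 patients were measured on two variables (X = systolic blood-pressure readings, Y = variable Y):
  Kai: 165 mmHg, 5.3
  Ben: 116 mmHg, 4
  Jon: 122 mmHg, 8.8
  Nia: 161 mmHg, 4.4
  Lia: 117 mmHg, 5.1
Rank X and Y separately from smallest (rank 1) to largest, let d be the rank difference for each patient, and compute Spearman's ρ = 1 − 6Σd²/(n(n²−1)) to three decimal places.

Ranks of variable 1: 5, 1, 3, 4, 2
Ranks of variable 2: 4, 1, 5, 2, 3
d = r₁ − r₂: 1, 0, -2, 2, -1
d²: 1, 0, 4, 4, 1; Σd² = 10
ρ = 1 − 6·10/(5·24) = 1 − 60/120 = 0.500

0.500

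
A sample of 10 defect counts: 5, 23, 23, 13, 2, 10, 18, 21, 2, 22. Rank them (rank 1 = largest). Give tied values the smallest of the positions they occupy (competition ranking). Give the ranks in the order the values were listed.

8, 1, 1, 6, 9, 7, 5, 4, 9, 3

Sorted (descending): 23, 23, 22, 21, 18, 13, 10, 5, 2, 2
The 2 values of 23 occupy positions 1–2 → each gets rank 1.
The 2 values of 2 occupy positions 9–10 → each gets rank 9.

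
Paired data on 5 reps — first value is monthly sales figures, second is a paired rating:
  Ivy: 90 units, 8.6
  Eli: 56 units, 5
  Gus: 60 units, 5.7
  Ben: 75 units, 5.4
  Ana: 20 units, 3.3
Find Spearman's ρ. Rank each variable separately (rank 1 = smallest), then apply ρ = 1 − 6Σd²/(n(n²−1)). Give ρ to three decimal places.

Ranks of variable 1: 5, 2, 3, 4, 1
Ranks of variable 2: 5, 2, 4, 3, 1
d = r₁ − r₂: 0, 0, -1, 1, 0
d²: 0, 0, 1, 1, 0; Σd² = 2
ρ = 1 − 6·2/(5·24) = 1 − 12/120 = 0.900

0.900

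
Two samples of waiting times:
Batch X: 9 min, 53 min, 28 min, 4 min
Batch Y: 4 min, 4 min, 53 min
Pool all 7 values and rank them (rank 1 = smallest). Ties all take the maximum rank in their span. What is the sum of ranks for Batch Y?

13

Sorted (ascending): 4, 4, 4, 9, 28, 53, 53
The 3 values of 4 occupy positions 1–3 → each gets rank 3.
The 2 values of 53 occupy positions 6–7 → each gets rank 7.
Batch Y values → pooled ranks: 4→3, 4→3, 53→7
Rank sum = 3 + 3 + 7 = 13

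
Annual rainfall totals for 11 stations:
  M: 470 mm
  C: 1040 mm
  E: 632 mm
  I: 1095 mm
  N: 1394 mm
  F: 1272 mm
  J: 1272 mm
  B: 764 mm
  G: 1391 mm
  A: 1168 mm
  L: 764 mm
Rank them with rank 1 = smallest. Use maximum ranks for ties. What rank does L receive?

4

Sorted (ascending): 470, 632, 764, 764, 1040, 1095, 1168, 1272, 1272, 1391, 1394
The 2 values of 764 occupy positions 3–4 → each gets rank 4.
The 2 values of 1272 occupy positions 8–9 → each gets rank 9.
L has value 764 mm → rank 4.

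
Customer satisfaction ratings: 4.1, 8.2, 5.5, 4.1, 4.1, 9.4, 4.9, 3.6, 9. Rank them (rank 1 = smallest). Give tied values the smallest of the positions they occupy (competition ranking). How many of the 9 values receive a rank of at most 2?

Sorted (ascending): 3.6, 4.1, 4.1, 4.1, 4.9, 5.5, 8.2, 9, 9.4
The 3 values of 4.1 occupy positions 2–4 → each gets rank 2.
Ranks ≤ 2: {1, 2, 2, 2} → 4 values.

4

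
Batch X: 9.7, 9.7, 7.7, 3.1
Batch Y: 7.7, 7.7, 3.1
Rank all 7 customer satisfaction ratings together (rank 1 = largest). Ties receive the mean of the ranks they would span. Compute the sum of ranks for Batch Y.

Sorted (descending): 9.7, 9.7, 7.7, 7.7, 7.7, 3.1, 3.1
The 2 values of 9.7 occupy positions 1–2 → average rank (1+2)/2 = 1.5.
The 3 values of 7.7 occupy positions 3–5 → average rank 4.
The 2 values of 3.1 occupy positions 6–7 → average rank (6+7)/2 = 6.5.
Batch Y values → pooled ranks: 7.7→4, 7.7→4, 3.1→6.5
Rank sum = 4 + 4 + 6.5 = 14.5

14.5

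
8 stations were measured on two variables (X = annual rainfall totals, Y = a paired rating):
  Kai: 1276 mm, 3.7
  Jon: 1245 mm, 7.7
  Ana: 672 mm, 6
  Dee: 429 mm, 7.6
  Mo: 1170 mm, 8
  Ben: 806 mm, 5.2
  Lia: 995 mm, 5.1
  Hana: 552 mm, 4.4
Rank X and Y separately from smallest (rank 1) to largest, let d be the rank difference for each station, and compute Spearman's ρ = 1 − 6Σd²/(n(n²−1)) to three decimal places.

-0.024

Ranks of variable 1: 8, 7, 3, 1, 6, 4, 5, 2
Ranks of variable 2: 1, 7, 5, 6, 8, 4, 3, 2
d = r₁ − r₂: 7, 0, -2, -5, -2, 0, 2, 0
d²: 49, 0, 4, 25, 4, 0, 4, 0; Σd² = 86
ρ = 1 − 6·86/(8·63) = 1 − 516/504 = -0.024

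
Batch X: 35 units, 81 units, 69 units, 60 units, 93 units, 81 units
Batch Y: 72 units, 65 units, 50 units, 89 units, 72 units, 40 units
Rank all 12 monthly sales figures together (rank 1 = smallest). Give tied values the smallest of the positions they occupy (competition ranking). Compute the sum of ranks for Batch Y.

35

Sorted (ascending): 35, 40, 50, 60, 65, 69, 72, 72, 81, 81, 89, 93
The 2 values of 72 occupy positions 7–8 → each gets rank 7.
The 2 values of 81 occupy positions 9–10 → each gets rank 9.
Batch Y values → pooled ranks: 72→7, 65→5, 50→3, 89→11, 72→7, 40→2
Rank sum = 7 + 5 + 3 + 11 + 7 + 2 = 35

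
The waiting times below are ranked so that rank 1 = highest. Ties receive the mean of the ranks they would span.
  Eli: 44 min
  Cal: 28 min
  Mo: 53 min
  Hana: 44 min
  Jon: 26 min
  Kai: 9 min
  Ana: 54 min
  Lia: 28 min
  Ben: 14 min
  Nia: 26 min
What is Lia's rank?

5.5

Sorted (descending): 54, 53, 44, 44, 28, 28, 26, 26, 14, 9
The 2 values of 44 occupy positions 3–4 → average rank (3+4)/2 = 3.5.
The 2 values of 28 occupy positions 5–6 → average rank (5+6)/2 = 5.5.
The 2 values of 26 occupy positions 7–8 → average rank (7+8)/2 = 7.5.
Lia has value 28 min → rank 5.5.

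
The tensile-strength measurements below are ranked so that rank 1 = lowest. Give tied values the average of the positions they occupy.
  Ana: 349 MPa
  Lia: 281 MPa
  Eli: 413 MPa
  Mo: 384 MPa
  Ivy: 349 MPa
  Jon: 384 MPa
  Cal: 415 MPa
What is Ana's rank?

Sorted (ascending): 281, 349, 349, 384, 384, 413, 415
The 2 values of 349 occupy positions 2–3 → average rank (2+3)/2 = 2.5.
The 2 values of 384 occupy positions 4–5 → average rank (4+5)/2 = 4.5.
Ana has value 349 MPa → rank 2.5.

2.5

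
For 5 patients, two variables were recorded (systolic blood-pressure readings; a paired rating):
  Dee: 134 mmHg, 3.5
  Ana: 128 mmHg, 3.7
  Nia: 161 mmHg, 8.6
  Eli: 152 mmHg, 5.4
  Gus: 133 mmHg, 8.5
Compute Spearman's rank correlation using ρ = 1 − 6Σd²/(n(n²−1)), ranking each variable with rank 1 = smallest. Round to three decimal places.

0.500

Ranks of variable 1: 3, 1, 5, 4, 2
Ranks of variable 2: 1, 2, 5, 3, 4
d = r₁ − r₂: 2, -1, 0, 1, -2
d²: 4, 1, 0, 1, 4; Σd² = 10
ρ = 1 − 6·10/(5·24) = 1 − 60/120 = 0.500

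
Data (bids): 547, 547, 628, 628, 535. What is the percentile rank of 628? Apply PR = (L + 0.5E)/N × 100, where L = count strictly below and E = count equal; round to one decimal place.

N = 5.
Strictly below 628: 3. Equal to 628: 2.
PR = (3 + 0.5·2)/5 × 100 = 80.0

80.0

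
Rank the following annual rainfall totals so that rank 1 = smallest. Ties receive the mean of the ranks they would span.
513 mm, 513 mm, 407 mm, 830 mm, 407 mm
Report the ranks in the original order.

Sorted (ascending): 407, 407, 513, 513, 830
The 2 values of 407 occupy positions 1–2 → average rank (1+2)/2 = 1.5.
The 2 values of 513 occupy positions 3–4 → average rank (3+4)/2 = 3.5.

3.5, 3.5, 1.5, 5, 1.5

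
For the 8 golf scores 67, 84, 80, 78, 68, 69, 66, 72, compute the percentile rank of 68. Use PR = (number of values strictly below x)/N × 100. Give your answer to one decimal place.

N = 8.
Strictly below 68: 2. Equal to 68: 1.
PR = 2/8 × 100 = 25.0

25.0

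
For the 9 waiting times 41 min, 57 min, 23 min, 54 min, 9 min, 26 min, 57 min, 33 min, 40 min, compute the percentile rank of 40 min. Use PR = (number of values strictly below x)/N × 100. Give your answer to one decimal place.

N = 9.
Strictly below 40: 4. Equal to 40: 1.
PR = 4/9 × 100 = 44.4

44.4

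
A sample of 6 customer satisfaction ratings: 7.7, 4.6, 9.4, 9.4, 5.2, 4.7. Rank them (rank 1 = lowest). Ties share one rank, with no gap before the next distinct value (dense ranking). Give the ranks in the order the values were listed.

4, 1, 5, 5, 3, 2

Sorted (ascending): 4.6, 4.7, 5.2, 7.7, 9.4, 9.4
The 2 values of 9.4 share dense rank 5.
Remaining distinct values take the next consecutive integers.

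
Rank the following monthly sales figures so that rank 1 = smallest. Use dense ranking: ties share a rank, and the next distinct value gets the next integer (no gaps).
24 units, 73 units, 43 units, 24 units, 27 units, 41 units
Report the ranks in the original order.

Sorted (ascending): 24, 24, 27, 41, 43, 73
The 2 values of 24 share dense rank 1.
Remaining distinct values take the next consecutive integers.

1, 5, 4, 1, 2, 3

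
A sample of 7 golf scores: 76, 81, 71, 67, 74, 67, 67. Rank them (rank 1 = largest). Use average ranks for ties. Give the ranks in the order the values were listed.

Sorted (descending): 81, 76, 74, 71, 67, 67, 67
The 3 values of 67 occupy positions 5–7 → average rank 6.

2, 1, 4, 6, 3, 6, 6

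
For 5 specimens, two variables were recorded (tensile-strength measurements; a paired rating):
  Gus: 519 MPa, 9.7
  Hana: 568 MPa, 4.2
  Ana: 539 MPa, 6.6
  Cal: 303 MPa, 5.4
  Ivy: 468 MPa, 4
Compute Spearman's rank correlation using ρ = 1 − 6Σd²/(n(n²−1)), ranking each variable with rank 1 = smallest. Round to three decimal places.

Ranks of variable 1: 3, 5, 4, 1, 2
Ranks of variable 2: 5, 2, 4, 3, 1
d = r₁ − r₂: -2, 3, 0, -2, 1
d²: 4, 9, 0, 4, 1; Σd² = 18
ρ = 1 − 6·18/(5·24) = 1 − 108/120 = 0.100

0.100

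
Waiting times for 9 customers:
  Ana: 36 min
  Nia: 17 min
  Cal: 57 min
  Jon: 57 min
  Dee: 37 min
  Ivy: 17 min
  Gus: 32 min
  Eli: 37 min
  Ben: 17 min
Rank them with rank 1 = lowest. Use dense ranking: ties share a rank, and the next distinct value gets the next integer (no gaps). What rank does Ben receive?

1

Sorted (ascending): 17, 17, 17, 32, 36, 37, 37, 57, 57
The 3 values of 17 share dense rank 1.
The 2 values of 37 share dense rank 4.
The 2 values of 57 share dense rank 5.
Remaining distinct values take the next consecutive integers.
Ben has value 17 min → rank 1.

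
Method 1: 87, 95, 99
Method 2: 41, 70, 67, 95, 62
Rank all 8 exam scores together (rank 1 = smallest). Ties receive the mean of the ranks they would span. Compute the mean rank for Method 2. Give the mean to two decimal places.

3.30

Sorted (ascending): 41, 62, 67, 70, 87, 95, 95, 99
The 2 values of 95 occupy positions 6–7 → average rank (6+7)/2 = 6.5.
Method 2 values → pooled ranks: 41→1, 70→4, 67→3, 95→6.5, 62→2
Mean rank = (1 + 4 + 3 + 6.5 + 2) / 5 = 3.30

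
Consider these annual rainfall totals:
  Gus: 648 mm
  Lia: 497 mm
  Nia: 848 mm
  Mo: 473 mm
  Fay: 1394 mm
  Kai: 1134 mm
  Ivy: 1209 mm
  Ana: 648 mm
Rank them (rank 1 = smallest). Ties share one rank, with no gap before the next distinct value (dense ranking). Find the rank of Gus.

3

Sorted (ascending): 473, 497, 648, 648, 848, 1134, 1209, 1394
The 2 values of 648 share dense rank 3.
Remaining distinct values take the next consecutive integers.
Gus has value 648 mm → rank 3.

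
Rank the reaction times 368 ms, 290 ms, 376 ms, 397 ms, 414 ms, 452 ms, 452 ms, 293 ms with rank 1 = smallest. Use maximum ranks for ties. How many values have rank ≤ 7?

Sorted (ascending): 290, 293, 368, 376, 397, 414, 452, 452
The 2 values of 452 occupy positions 7–8 → each gets rank 8.
Ranks ≤ 7: {1, 2, 3, 4, 5, 6} → 6 values.

6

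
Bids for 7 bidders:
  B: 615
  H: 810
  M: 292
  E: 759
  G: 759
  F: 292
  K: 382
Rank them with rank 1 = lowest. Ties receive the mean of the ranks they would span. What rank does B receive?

Sorted (ascending): 292, 292, 382, 615, 759, 759, 810
The 2 values of 292 occupy positions 1–2 → average rank (1+2)/2 = 1.5.
The 2 values of 759 occupy positions 5–6 → average rank (5+6)/2 = 5.5.
B has value 615 → rank 4.

4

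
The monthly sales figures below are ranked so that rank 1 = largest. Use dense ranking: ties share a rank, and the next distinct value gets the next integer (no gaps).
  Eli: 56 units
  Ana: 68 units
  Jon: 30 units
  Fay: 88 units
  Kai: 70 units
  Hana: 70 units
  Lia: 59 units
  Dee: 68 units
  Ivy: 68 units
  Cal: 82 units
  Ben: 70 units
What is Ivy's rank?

4

Sorted (descending): 88, 82, 70, 70, 70, 68, 68, 68, 59, 56, 30
The 3 values of 70 share dense rank 3.
The 3 values of 68 share dense rank 4.
Remaining distinct values take the next consecutive integers.
Ivy has value 68 units → rank 4.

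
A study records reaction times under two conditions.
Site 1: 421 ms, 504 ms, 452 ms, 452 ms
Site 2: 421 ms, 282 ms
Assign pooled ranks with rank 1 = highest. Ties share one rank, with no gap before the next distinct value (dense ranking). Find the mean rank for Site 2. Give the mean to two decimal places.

3.50

Sorted (descending): 504, 452, 452, 421, 421, 282
The 2 values of 452 share dense rank 2.
The 2 values of 421 share dense rank 3.
Remaining distinct values take the next consecutive integers.
Site 2 values → pooled ranks: 421→3, 282→4
Mean rank = (3 + 4) / 2 = 3.50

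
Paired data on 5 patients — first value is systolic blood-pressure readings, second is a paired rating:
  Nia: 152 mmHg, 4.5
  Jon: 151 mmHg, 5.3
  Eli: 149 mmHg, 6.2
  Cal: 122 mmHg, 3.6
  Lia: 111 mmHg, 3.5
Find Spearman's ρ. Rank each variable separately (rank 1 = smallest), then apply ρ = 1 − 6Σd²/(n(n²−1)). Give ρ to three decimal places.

Ranks of variable 1: 5, 4, 3, 2, 1
Ranks of variable 2: 3, 4, 5, 2, 1
d = r₁ − r₂: 2, 0, -2, 0, 0
d²: 4, 0, 4, 0, 0; Σd² = 8
ρ = 1 − 6·8/(5·24) = 1 − 48/120 = 0.600

0.600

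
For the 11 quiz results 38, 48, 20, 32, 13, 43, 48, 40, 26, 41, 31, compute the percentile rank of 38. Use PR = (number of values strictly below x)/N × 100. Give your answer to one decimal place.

45.5

N = 11.
Strictly below 38: 5. Equal to 38: 1.
PR = 5/11 × 100 = 45.5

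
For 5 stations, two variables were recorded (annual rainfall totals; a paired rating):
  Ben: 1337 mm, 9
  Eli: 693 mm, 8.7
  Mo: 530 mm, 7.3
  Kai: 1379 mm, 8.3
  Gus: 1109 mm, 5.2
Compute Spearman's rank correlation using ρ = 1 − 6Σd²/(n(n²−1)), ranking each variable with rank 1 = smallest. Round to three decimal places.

0.300

Ranks of variable 1: 4, 2, 1, 5, 3
Ranks of variable 2: 5, 4, 2, 3, 1
d = r₁ − r₂: -1, -2, -1, 2, 2
d²: 1, 4, 1, 4, 4; Σd² = 14
ρ = 1 − 6·14/(5·24) = 1 − 84/120 = 0.300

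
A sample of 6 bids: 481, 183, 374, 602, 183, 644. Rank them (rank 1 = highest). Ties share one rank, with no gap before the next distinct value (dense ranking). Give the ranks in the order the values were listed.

Sorted (descending): 644, 602, 481, 374, 183, 183
The 2 values of 183 share dense rank 5.
Remaining distinct values take the next consecutive integers.

3, 5, 4, 2, 5, 1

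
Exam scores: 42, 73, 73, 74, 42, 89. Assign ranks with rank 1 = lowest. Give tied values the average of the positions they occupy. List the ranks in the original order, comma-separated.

Sorted (ascending): 42, 42, 73, 73, 74, 89
The 2 values of 42 occupy positions 1–2 → average rank (1+2)/2 = 1.5.
The 2 values of 73 occupy positions 3–4 → average rank (3+4)/2 = 3.5.

1.5, 3.5, 3.5, 5, 1.5, 6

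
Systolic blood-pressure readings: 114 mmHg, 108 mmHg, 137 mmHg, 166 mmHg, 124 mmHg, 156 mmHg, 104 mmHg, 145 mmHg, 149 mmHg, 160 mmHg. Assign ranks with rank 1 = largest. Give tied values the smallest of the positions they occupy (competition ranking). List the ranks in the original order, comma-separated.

Sorted (descending): 166, 160, 156, 149, 145, 137, 124, 114, 108, 104
No ties — each value takes its position as its rank.

8, 9, 6, 1, 7, 3, 10, 5, 4, 2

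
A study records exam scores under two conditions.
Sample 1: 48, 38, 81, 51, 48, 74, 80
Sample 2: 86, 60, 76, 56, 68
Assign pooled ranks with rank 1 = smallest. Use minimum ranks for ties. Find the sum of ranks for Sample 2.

Sorted (ascending): 38, 48, 48, 51, 56, 60, 68, 74, 76, 80, 81, 86
The 2 values of 48 occupy positions 2–3 → each gets rank 2.
Sample 2 values → pooled ranks: 86→12, 60→6, 76→9, 56→5, 68→7
Rank sum = 12 + 6 + 9 + 5 + 7 = 39

39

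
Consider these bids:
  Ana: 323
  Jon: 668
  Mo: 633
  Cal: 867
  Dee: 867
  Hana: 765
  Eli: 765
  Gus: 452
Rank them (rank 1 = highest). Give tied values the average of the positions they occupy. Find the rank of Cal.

1.5

Sorted (descending): 867, 867, 765, 765, 668, 633, 452, 323
The 2 values of 867 occupy positions 1–2 → average rank (1+2)/2 = 1.5.
The 2 values of 765 occupy positions 3–4 → average rank (3+4)/2 = 3.5.
Cal has value 867 → rank 1.5.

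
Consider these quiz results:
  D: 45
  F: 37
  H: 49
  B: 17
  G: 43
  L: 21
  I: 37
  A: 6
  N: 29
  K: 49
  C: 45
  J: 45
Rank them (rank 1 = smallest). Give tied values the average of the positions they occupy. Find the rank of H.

11.5

Sorted (ascending): 6, 17, 21, 29, 37, 37, 43, 45, 45, 45, 49, 49
The 2 values of 37 occupy positions 5–6 → average rank (5+6)/2 = 5.5.
The 3 values of 45 occupy positions 8–10 → average rank 9.
The 2 values of 49 occupy positions 11–12 → average rank (11+12)/2 = 11.5.
H has value 49 → rank 11.5.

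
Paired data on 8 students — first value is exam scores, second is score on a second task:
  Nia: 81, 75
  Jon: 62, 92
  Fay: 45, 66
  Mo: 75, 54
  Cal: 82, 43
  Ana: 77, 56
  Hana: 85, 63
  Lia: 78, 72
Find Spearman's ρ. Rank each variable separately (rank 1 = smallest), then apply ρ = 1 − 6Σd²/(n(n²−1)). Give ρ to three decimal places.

-0.286

Ranks of variable 1: 6, 2, 1, 3, 7, 4, 8, 5
Ranks of variable 2: 7, 8, 5, 2, 1, 3, 4, 6
d = r₁ − r₂: -1, -6, -4, 1, 6, 1, 4, -1
d²: 1, 36, 16, 1, 36, 1, 16, 1; Σd² = 108
ρ = 1 − 6·108/(8·63) = 1 − 648/504 = -0.286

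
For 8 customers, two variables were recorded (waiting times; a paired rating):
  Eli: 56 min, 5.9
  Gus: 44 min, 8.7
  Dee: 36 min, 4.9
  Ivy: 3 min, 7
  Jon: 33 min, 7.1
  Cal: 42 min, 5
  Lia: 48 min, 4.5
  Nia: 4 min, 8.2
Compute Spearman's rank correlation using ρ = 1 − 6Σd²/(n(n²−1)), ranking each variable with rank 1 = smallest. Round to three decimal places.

Ranks of variable 1: 8, 6, 4, 1, 3, 5, 7, 2
Ranks of variable 2: 4, 8, 2, 5, 6, 3, 1, 7
d = r₁ − r₂: 4, -2, 2, -4, -3, 2, 6, -5
d²: 16, 4, 4, 16, 9, 4, 36, 25; Σd² = 114
ρ = 1 − 6·114/(8·63) = 1 − 684/504 = -0.357

-0.357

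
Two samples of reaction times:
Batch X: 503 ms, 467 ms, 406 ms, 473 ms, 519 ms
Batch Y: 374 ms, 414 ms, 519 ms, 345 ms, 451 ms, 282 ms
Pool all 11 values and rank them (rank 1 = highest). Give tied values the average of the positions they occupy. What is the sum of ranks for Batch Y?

44.5

Sorted (descending): 519, 519, 503, 473, 467, 451, 414, 406, 374, 345, 282
The 2 values of 519 occupy positions 1–2 → average rank (1+2)/2 = 1.5.
Batch Y values → pooled ranks: 374→9, 414→7, 519→1.5, 345→10, 451→6, 282→11
Rank sum = 9 + 7 + 1.5 + 10 + 6 + 11 = 44.5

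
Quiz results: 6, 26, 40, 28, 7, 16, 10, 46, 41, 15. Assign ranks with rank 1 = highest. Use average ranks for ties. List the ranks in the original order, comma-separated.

10, 5, 3, 4, 9, 6, 8, 1, 2, 7

Sorted (descending): 46, 41, 40, 28, 26, 16, 15, 10, 7, 6
No ties — each value takes its position as its rank.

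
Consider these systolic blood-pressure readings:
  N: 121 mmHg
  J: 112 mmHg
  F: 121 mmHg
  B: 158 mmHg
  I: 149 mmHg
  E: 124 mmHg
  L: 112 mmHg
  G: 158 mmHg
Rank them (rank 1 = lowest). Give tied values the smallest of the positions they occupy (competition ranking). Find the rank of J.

Sorted (ascending): 112, 112, 121, 121, 124, 149, 158, 158
The 2 values of 112 occupy positions 1–2 → each gets rank 1.
The 2 values of 121 occupy positions 3–4 → each gets rank 3.
The 2 values of 158 occupy positions 7–8 → each gets rank 7.
J has value 112 mmHg → rank 1.

1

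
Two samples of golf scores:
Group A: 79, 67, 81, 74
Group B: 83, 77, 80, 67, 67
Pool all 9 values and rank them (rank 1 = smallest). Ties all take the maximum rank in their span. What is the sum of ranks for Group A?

Sorted (ascending): 67, 67, 67, 74, 77, 79, 80, 81, 83
The 3 values of 67 occupy positions 1–3 → each gets rank 3.
Group A values → pooled ranks: 79→6, 67→3, 81→8, 74→4
Rank sum = 6 + 3 + 8 + 4 = 21

21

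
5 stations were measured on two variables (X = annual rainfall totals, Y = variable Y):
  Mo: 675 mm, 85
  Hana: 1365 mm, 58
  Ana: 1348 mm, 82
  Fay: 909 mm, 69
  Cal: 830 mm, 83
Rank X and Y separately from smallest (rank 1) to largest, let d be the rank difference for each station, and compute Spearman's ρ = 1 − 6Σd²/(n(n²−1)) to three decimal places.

Ranks of variable 1: 1, 5, 4, 3, 2
Ranks of variable 2: 5, 1, 3, 2, 4
d = r₁ − r₂: -4, 4, 1, 1, -2
d²: 16, 16, 1, 1, 4; Σd² = 38
ρ = 1 − 6·38/(5·24) = 1 − 228/120 = -0.900

-0.900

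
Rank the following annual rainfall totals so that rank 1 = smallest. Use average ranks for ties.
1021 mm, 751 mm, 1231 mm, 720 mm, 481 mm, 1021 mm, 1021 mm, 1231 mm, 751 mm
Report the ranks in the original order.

Sorted (ascending): 481, 720, 751, 751, 1021, 1021, 1021, 1231, 1231
The 2 values of 751 occupy positions 3–4 → average rank (3+4)/2 = 3.5.
The 3 values of 1021 occupy positions 5–7 → average rank 6.
The 2 values of 1231 occupy positions 8–9 → average rank (8+9)/2 = 8.5.

6, 3.5, 8.5, 2, 1, 6, 6, 8.5, 3.5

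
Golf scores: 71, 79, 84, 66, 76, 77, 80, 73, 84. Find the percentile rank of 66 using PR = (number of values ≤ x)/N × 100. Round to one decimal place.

11.1

N = 9.
Strictly below 66: 0. Equal to 66: 1.
PR = 1/9 × 100 = 11.1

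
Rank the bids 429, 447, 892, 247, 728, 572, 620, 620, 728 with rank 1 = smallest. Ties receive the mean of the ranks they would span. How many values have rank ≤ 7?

Sorted (ascending): 247, 429, 447, 572, 620, 620, 728, 728, 892
The 2 values of 620 occupy positions 5–6 → average rank (5+6)/2 = 5.5.
The 2 values of 728 occupy positions 7–8 → average rank (7+8)/2 = 7.5.
Ranks ≤ 7: {1, 2, 3, 4, 5.5, 5.5} → 6 values.

6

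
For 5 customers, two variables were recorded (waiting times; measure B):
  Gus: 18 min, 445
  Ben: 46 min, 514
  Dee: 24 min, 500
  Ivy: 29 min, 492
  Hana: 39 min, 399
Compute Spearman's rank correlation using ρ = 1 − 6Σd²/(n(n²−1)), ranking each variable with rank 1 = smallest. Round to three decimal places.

0.300

Ranks of variable 1: 1, 5, 2, 3, 4
Ranks of variable 2: 2, 5, 4, 3, 1
d = r₁ − r₂: -1, 0, -2, 0, 3
d²: 1, 0, 4, 0, 9; Σd² = 14
ρ = 1 − 6·14/(5·24) = 1 − 84/120 = 0.300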